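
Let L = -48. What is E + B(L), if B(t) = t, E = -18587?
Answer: -18635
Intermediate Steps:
E + B(L) = -18587 - 48 = -18635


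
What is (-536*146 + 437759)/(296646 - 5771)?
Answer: 359503/290875 ≈ 1.2359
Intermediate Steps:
(-536*146 + 437759)/(296646 - 5771) = (-78256 + 437759)/290875 = 359503*(1/290875) = 359503/290875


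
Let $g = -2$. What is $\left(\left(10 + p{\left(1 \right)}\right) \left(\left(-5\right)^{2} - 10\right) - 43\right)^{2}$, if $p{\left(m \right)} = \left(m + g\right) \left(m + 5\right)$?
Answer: $289$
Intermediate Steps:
$p{\left(m \right)} = \left(-2 + m\right) \left(5 + m\right)$ ($p{\left(m \right)} = \left(m - 2\right) \left(m + 5\right) = \left(-2 + m\right) \left(5 + m\right)$)
$\left(\left(10 + p{\left(1 \right)}\right) \left(\left(-5\right)^{2} - 10\right) - 43\right)^{2} = \left(\left(10 + \left(-10 + 1^{2} + 3 \cdot 1\right)\right) \left(\left(-5\right)^{2} - 10\right) - 43\right)^{2} = \left(\left(10 + \left(-10 + 1 + 3\right)\right) \left(25 - 10\right) - 43\right)^{2} = \left(\left(10 - 6\right) 15 - 43\right)^{2} = \left(4 \cdot 15 - 43\right)^{2} = \left(60 - 43\right)^{2} = 17^{2} = 289$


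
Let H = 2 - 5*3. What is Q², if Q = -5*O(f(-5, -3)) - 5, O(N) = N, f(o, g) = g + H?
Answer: 5625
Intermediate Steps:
H = -13 (H = 2 - 15 = -13)
f(o, g) = -13 + g (f(o, g) = g - 13 = -13 + g)
Q = 75 (Q = -5*(-13 - 3) - 5 = -5*(-16) - 5 = 80 - 5 = 75)
Q² = 75² = 5625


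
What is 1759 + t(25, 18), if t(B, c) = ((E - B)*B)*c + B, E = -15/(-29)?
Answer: -267764/29 ≈ -9233.2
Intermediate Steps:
E = 15/29 (E = -15*(-1/29) = 15/29 ≈ 0.51724)
t(B, c) = B + B*c*(15/29 - B) (t(B, c) = ((15/29 - B)*B)*c + B = (B*(15/29 - B))*c + B = B*c*(15/29 - B) + B = B + B*c*(15/29 - B))
1759 + t(25, 18) = 1759 + (1/29)*25*(29 + 15*18 - 29*25*18) = 1759 + (1/29)*25*(29 + 270 - 13050) = 1759 + (1/29)*25*(-12751) = 1759 - 318775/29 = -267764/29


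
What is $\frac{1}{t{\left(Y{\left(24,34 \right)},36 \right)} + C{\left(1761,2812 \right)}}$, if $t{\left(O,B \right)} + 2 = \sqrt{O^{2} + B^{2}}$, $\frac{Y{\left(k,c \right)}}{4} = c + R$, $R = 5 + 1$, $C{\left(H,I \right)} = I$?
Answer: $\frac{1}{2974} \approx 0.00033625$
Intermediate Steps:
$R = 6$
$Y{\left(k,c \right)} = 24 + 4 c$ ($Y{\left(k,c \right)} = 4 \left(c + 6\right) = 4 \left(6 + c\right) = 24 + 4 c$)
$t{\left(O,B \right)} = -2 + \sqrt{B^{2} + O^{2}}$ ($t{\left(O,B \right)} = -2 + \sqrt{O^{2} + B^{2}} = -2 + \sqrt{B^{2} + O^{2}}$)
$\frac{1}{t{\left(Y{\left(24,34 \right)},36 \right)} + C{\left(1761,2812 \right)}} = \frac{1}{\left(-2 + \sqrt{36^{2} + \left(24 + 4 \cdot 34\right)^{2}}\right) + 2812} = \frac{1}{\left(-2 + \sqrt{1296 + \left(24 + 136\right)^{2}}\right) + 2812} = \frac{1}{\left(-2 + \sqrt{1296 + 160^{2}}\right) + 2812} = \frac{1}{\left(-2 + \sqrt{1296 + 25600}\right) + 2812} = \frac{1}{\left(-2 + \sqrt{26896}\right) + 2812} = \frac{1}{\left(-2 + 164\right) + 2812} = \frac{1}{162 + 2812} = \frac{1}{2974}$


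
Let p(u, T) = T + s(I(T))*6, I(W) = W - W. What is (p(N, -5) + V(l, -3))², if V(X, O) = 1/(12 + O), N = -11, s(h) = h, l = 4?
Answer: 1936/81 ≈ 23.901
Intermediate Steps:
I(W) = 0
p(u, T) = T (p(u, T) = T + 0*6 = T + 0 = T)
(p(N, -5) + V(l, -3))² = (-5 + 1/(12 - 3))² = (-5 + 1/9)² = (-5 + ⅑)² = (-44/9)² = 1936/81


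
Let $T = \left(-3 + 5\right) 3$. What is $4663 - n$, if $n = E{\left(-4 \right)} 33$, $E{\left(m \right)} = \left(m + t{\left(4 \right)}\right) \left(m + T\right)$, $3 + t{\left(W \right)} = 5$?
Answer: $4795$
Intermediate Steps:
$t{\left(W \right)} = 2$ ($t{\left(W \right)} = -3 + 5 = 2$)
$T = 6$ ($T = 2 \cdot 3 = 6$)
$E{\left(m \right)} = \left(2 + m\right) \left(6 + m\right)$ ($E{\left(m \right)} = \left(m + 2\right) \left(m + 6\right) = \left(2 + m\right) \left(6 + m\right)$)
$n = -132$ ($n = \left(12 + \left(-4\right)^{2} + 8 \left(-4\right)\right) 33 = \left(12 + 16 - 32\right) 33 = \left(-4\right) 33 = -132$)
$4663 - n = 4663 - -132 = 4663 + 132 = 4795$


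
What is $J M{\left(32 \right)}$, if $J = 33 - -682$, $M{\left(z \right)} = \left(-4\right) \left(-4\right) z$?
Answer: $366080$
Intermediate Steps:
$M{\left(z \right)} = 16 z$
$J = 715$ ($J = 33 + 682 = 715$)
$J M{\left(32 \right)} = 715 \cdot 16 \cdot 32 = 715 \cdot 512 = 366080$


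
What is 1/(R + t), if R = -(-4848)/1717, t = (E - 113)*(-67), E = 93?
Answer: 17/22828 ≈ 0.00074470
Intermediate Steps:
t = 1340 (t = (93 - 113)*(-67) = -20*(-67) = 1340)
R = 48/17 (R = -(-4848)/1717 = -12*(-4/17) = 48/17 ≈ 2.8235)
1/(R + t) = 1/(48/17 + 1340) = 1/(22828/17) = 17/22828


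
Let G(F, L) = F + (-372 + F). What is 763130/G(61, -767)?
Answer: -76313/25 ≈ -3052.5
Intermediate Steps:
G(F, L) = -372 + 2*F
763130/G(61, -767) = 763130/(-372 + 2*61) = 763130/(-372 + 122) = 763130/(-250) = 763130*(-1/250) = -76313/25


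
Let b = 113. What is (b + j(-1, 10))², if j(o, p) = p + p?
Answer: 17689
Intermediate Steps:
j(o, p) = 2*p
(b + j(-1, 10))² = (113 + 2*10)² = (113 + 20)² = 133² = 17689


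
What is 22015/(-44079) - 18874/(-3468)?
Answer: 17990453/3639666 ≈ 4.9429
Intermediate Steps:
22015/(-44079) - 18874/(-3468) = 22015*(-1/44079) - 18874*(-1/3468) = -3145/6297 + 9437/1734 = 17990453/3639666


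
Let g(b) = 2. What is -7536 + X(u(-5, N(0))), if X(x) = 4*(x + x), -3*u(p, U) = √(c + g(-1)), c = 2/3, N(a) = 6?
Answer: -7536 - 16*√6/9 ≈ -7540.4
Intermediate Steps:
c = ⅔ (c = 2*(⅓) = ⅔ ≈ 0.66667)
u(p, U) = -2*√6/9 (u(p, U) = -√(⅔ + 2)/3 = -2*√6/9)
X(x) = 8*x (X(x) = 4*(2*x) = 8*x)
-7536 + X(u(-5, N(0))) = -7536 + 8*(-2*√6/9) = -7536 - 16*√6/9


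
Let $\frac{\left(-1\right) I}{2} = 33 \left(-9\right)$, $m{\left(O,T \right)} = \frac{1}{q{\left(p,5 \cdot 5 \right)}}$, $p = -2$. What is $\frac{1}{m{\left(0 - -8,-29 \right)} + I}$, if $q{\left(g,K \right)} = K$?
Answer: $\frac{25}{14851} \approx 0.0016834$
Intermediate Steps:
$m{\left(O,T \right)} = \frac{1}{25}$ ($m{\left(O,T \right)} = \frac{1}{5 \cdot 5} = \frac{1}{25}$)
$I = 594$ ($I = - 2 \cdot 33 \left(-9\right) = \left(-2\right) \left(-297\right) = 594$)
$\frac{1}{m{\left(0 - -8,-29 \right)} + I} = \frac{1}{\frac{1}{25} + 594} = \frac{1}{\frac{14851}{25}} = \frac{25}{14851}$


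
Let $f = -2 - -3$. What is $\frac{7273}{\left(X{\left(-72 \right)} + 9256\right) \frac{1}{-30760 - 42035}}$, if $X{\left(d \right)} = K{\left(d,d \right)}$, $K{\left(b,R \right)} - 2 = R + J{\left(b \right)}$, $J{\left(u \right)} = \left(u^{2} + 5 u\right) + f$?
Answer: $- \frac{529438035}{14011} \approx -37787.0$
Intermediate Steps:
$f = 1$ ($f = -2 + 3 = 1$)
$J{\left(u \right)} = 1 + u^{2} + 5 u$ ($J{\left(u \right)} = \left(u^{2} + 5 u\right) + 1 = 1 + u^{2} + 5 u$)
$K{\left(b,R \right)} = 3 + R + b^{2} + 5 b$ ($K{\left(b,R \right)} = 2 + \left(R + \left(1 + b^{2} + 5 b\right)\right) = 2 + \left(1 + R + b^{2} + 5 b\right) = 3 + R + b^{2} + 5 b$)
$X{\left(d \right)} = 3 + d^{2} + 6 d$ ($X{\left(d \right)} = 3 + d + d^{2} + 5 d = 3 + d^{2} + 6 d$)
$\frac{7273}{\left(X{\left(-72 \right)} + 9256\right) \frac{1}{-30760 - 42035}} = \frac{7273}{\left(\left(3 + \left(-72\right)^{2} + 6 \left(-72\right)\right) + 9256\right) \frac{1}{-30760 - 42035}} = \frac{7273}{\left(\left(3 + 5184 - 432\right) + 9256\right) \frac{1}{-72795}} = \frac{7273}{\left(4755 + 9256\right) \left(- \frac{1}{72795}\right)} = \frac{7273}{14011 \left(- \frac{1}{72795}\right)} = \frac{7273}{- \frac{14011}{72795}} = 7273 \left(- \frac{72795}{14011}\right) = - \frac{529438035}{14011}$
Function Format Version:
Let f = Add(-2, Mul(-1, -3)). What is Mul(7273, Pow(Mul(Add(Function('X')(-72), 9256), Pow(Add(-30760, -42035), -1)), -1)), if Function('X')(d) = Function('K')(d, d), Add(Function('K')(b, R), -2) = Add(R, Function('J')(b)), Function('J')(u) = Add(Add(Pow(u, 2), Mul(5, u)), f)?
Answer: Rational(-529438035, 14011) ≈ -37787.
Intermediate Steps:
f = 1 (f = Add(-2, 3) = 1)
Function('J')(u) = Add(1, Pow(u, 2), Mul(5, u)) (Function('J')(u) = Add(Add(Pow(u, 2), Mul(5, u)), 1) = Add(1, Pow(u, 2), Mul(5, u)))
Function('K')(b, R) = Add(3, R, Pow(b, 2), Mul(5, b)) (Function('K')(b, R) = Add(2, Add(R, Add(1, Pow(b, 2), Mul(5, b)))) = Add(2, Add(1, R, Pow(b, 2), Mul(5, b))) = Add(3, R, Pow(b, 2), Mul(5, b)))
Function('X')(d) = Add(3, Pow(d, 2), Mul(6, d)) (Function('X')(d) = Add(3, d, Pow(d, 2), Mul(5, d)) = Add(3, Pow(d, 2), Mul(6, d)))
Mul(7273, Pow(Mul(Add(Function('X')(-72), 9256), Pow(Add(-30760, -42035), -1)), -1)) = Mul(7273, Pow(Mul(Add(Add(3, Pow(-72, 2), Mul(6, -72)), 9256), Pow(Add(-30760, -42035), -1)), -1)) = Mul(7273, Pow(Mul(Add(Add(3, 5184, -432), 9256), Pow(-72795, -1)), -1)) = Mul(7273, Pow(Mul(Add(4755, 9256), Rational(-1, 72795)), -1)) = Mul(7273, Pow(Mul(14011, Rational(-1, 72795)), -1)) = Mul(7273, Pow(Rational(-14011, 72795), -1)) = Mul(7273, Rational(-72795, 14011)) = Rational(-529438035, 14011)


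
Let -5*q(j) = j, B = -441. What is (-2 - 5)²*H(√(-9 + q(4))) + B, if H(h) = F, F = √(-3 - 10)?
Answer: -441 + 49*I*√13 ≈ -441.0 + 176.67*I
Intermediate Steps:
q(j) = -j/5
F = I*√13 (F = √(-13) = I*√13 ≈ 3.6056*I)
H(h) = I*√13
(-2 - 5)²*H(√(-9 + q(4))) + B = (-2 - 5)²*(I*√13) - 441 = (-7)²*(I*√13) - 441 = 49*(I*√13) - 441 = 49*I*√13 - 441 = -441 + 49*I*√13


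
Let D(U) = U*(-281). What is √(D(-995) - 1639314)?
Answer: I*√1359719 ≈ 1166.1*I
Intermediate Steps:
D(U) = -281*U
√(D(-995) - 1639314) = √(-281*(-995) - 1639314) = √(279595 - 1639314) = √(-1359719) = I*√1359719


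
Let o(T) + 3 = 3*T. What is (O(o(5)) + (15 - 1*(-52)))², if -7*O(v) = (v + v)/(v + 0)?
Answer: 218089/49 ≈ 4450.8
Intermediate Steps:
o(T) = -3 + 3*T
O(v) = -2/7 (O(v) = -(v + v)/(7*(v + 0)) = -2*v/(7*v) = -⅐*2 = -2/7)
(O(o(5)) + (15 - 1*(-52)))² = (-2/7 + (15 - 1*(-52)))² = (-2/7 + (15 + 52))² = (-2/7 + 67)² = (467/7)² = 218089/49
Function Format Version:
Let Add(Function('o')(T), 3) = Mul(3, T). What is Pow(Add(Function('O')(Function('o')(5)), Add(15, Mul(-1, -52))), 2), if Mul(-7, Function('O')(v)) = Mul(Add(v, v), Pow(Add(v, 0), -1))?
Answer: Rational(218089, 49) ≈ 4450.8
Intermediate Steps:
Function('o')(T) = Add(-3, Mul(3, T))
Function('O')(v) = Rational(-2, 7) (Function('O')(v) = Mul(Rational(-1, 7), Mul(Add(v, v), Pow(Add(v, 0), -1))) = Mul(Rational(-1, 7), Mul(Mul(2, v), Pow(v, -1))) = Mul(Rational(-1, 7), 2) = Rational(-2, 7))
Pow(Add(Function('O')(Function('o')(5)), Add(15, Mul(-1, -52))), 2) = Pow(Add(Rational(-2, 7), Add(15, Mul(-1, -52))), 2) = Pow(Add(Rational(-2, 7), Add(15, 52)), 2) = Pow(Add(Rational(-2, 7), 67), 2) = Pow(Rational(467, 7), 2) = Rational(218089, 49)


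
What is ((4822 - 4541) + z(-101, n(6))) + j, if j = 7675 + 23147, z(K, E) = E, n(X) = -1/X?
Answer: 186617/6 ≈ 31103.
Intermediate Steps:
j = 30822
((4822 - 4541) + z(-101, n(6))) + j = ((4822 - 4541) - 1/6) + 30822 = (281 - 1*⅙) + 30822 = (281 - ⅙) + 30822 = 1685/6 + 30822 = 186617/6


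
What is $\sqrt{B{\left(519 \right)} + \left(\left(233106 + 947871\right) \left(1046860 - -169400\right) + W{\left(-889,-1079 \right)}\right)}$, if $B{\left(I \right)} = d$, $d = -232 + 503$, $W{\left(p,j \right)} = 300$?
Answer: $\sqrt{1436375086591} \approx 1.1985 \cdot 10^{6}$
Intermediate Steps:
$d = 271$
$B{\left(I \right)} = 271$
$\sqrt{B{\left(519 \right)} + \left(\left(233106 + 947871\right) \left(1046860 - -169400\right) + W{\left(-889,-1079 \right)}\right)} = \sqrt{271 + \left(\left(233106 + 947871\right) \left(1046860 - -169400\right) + 300\right)} = \sqrt{271 + \left(1180977 \left(1046860 + 169400\right) + 300\right)} = \sqrt{271 + \left(1180977 \cdot 1216260 + 300\right)} = \sqrt{271 + \left(1436375086020 + 300\right)} = \sqrt{271 + 1436375086320} = \sqrt{1436375086591}$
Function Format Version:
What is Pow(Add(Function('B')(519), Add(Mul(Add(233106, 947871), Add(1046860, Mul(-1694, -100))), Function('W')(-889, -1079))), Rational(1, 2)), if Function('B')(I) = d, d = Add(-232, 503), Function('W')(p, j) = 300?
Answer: Pow(1436375086591, Rational(1, 2)) ≈ 1.1985e+6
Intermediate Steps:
d = 271
Function('B')(I) = 271
Pow(Add(Function('B')(519), Add(Mul(Add(233106, 947871), Add(1046860, Mul(-1694, -100))), Function('W')(-889, -1079))), Rational(1, 2)) = Pow(Add(271, Add(Mul(Add(233106, 947871), Add(1046860, Mul(-1694, -100))), 300)), Rational(1, 2)) = Pow(Add(271, Add(Mul(1180977, Add(1046860, 169400)), 300)), Rational(1, 2)) = Pow(Add(271, Add(Mul(1180977, 1216260), 300)), Rational(1, 2)) = Pow(Add(271, Add(1436375086020, 300)), Rational(1, 2)) = Pow(Add(271, 1436375086320), Rational(1, 2)) = Pow(1436375086591, Rational(1, 2))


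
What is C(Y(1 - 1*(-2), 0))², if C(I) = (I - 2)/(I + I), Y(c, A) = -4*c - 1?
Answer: 225/676 ≈ 0.33284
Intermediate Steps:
Y(c, A) = -1 - 4*c
C(I) = (-2 + I)/(2*I) (C(I) = (-2 + I)/((2*I)) = (-2 + I)*(1/(2*I)) = (-2 + I)/(2*I))
C(Y(1 - 1*(-2), 0))² = ((-2 + (-1 - 4*(1 - 1*(-2))))/(2*(-1 - 4*(1 - 1*(-2)))))² = ((-2 + (-1 - 4*(1 + 2)))/(2*(-1 - 4*(1 + 2))))² = ((-2 + (-1 - 4*3))/(2*(-1 - 4*3)))² = ((-2 + (-1 - 12))/(2*(-1 - 12)))² = ((½)*(-2 - 13)/(-13))² = ((½)*(-1/13)*(-15))² = (15/26)² = 225/676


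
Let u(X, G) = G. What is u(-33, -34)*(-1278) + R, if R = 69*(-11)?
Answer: 42693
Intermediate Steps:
R = -759
u(-33, -34)*(-1278) + R = -34*(-1278) - 759 = 43452 - 759 = 42693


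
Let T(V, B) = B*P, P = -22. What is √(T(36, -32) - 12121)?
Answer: 7*I*√233 ≈ 106.85*I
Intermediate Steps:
T(V, B) = -22*B (T(V, B) = B*(-22) = -22*B)
√(T(36, -32) - 12121) = √(-22*(-32) - 12121) = √(704 - 12121) = √(-11417) = 7*I*√233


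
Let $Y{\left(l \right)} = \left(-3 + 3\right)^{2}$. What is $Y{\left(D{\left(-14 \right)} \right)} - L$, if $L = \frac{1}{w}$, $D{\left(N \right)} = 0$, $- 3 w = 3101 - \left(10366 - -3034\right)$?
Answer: $- \frac{1}{3433} \approx -0.00029129$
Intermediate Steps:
$w = 3433$ ($w = - \frac{3101 - \left(10366 - -3034\right)}{3} = - \frac{3101 - \left(10366 + 3034\right)}{3} = - \frac{3101 - 13400}{3} = \left(- \frac{1}{3}\right) \left(-10299\right) = 3433$)
$L = \frac{1}{3433} \approx 0.00029129$
$Y{\left(l \right)} = 0$ ($Y{\left(l \right)} = 0^{2} = 0$)
$Y{\left(D{\left(-14 \right)} \right)} - L = 0 - \frac{1}{3433} = - \frac{1}{3433}$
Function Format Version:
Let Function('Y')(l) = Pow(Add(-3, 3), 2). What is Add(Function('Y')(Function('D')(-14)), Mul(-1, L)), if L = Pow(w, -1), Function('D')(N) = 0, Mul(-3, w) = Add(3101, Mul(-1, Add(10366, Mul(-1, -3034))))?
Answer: Rational(-1, 3433) ≈ -0.00029129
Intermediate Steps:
w = 3433 (w = Mul(Rational(-1, 3), Add(3101, Mul(-1, Add(10366, Mul(-1, -3034))))) = Mul(Rational(-1, 3), Add(3101, Mul(-1, Add(10366, 3034)))) = Mul(Rational(-1, 3), Add(3101, Mul(-1, 13400))) = Mul(Rational(-1, 3), Add(3101, -13400)) = Mul(Rational(-1, 3), -10299) = 3433)
L = Rational(1, 3433) (L = Pow(3433, -1) = Rational(1, 3433) ≈ 0.00029129)
Function('Y')(l) = 0 (Function('Y')(l) = Pow(0, 2) = 0)
Add(Function('Y')(Function('D')(-14)), Mul(-1, L)) = Add(0, Mul(-1, Rational(1, 3433))) = Add(0, Rational(-1, 3433)) = Rational(-1, 3433)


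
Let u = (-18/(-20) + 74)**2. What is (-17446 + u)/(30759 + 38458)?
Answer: -1183599/6921700 ≈ -0.17100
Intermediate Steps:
u = 561001/100 (u = (-18*(-1/20) + 74)**2 = (9/10 + 74)**2 = (749/10)**2 = 561001/100 ≈ 5610.0)
(-17446 + u)/(30759 + 38458) = (-17446 + 561001/100)/(30759 + 38458) = -1183599/100/69217 = -1183599/100*1/69217 = -1183599/6921700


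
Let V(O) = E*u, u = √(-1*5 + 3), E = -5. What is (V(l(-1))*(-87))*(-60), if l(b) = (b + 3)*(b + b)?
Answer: -26100*I*√2 ≈ -36911.0*I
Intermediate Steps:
l(b) = 2*b*(3 + b) (l(b) = (3 + b)*(2*b) = 2*b*(3 + b))
u = I*√2 (u = √(-5 + 3) = √(-2) = I*√2 ≈ 1.4142*I)
V(O) = -5*I*√2
(V(l(-1))*(-87))*(-60) = (-5*I*√2*(-87))*(-60) = (435*I*√2)*(-60) = -26100*I*√2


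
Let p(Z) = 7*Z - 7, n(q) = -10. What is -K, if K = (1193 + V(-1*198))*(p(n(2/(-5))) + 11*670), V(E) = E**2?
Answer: -294615321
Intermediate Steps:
p(Z) = -7 + 7*Z
K = 294615321 (K = (1193 + (-1*198)**2)*((-7 + 7*(-10)) + 11*670) = (1193 + (-198)**2)*((-7 - 70) + 7370) = (1193 + 39204)*(-77 + 7370) = 40397*7293 = 294615321)
-K = -1*294615321 = -294615321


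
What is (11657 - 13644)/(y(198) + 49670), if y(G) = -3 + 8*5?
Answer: -1987/49707 ≈ -0.039974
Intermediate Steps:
y(G) = 37 (y(G) = -3 + 40 = 37)
(11657 - 13644)/(y(198) + 49670) = (11657 - 13644)/(37 + 49670) = -1987/49707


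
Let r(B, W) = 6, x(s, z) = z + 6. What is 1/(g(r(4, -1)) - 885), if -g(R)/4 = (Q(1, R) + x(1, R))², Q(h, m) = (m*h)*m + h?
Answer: -1/10489 ≈ -9.5338e-5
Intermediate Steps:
x(s, z) = 6 + z
Q(h, m) = h + h*m² (Q(h, m) = (h*m)*m + h = h*m² + h = h + h*m²)
g(R) = -4*(7 + R + R²)² (g(R) = -4*(1*(1 + R²) + (6 + R))² = -4*((1 + R²) + (6 + R))² = -4*(7 + R + R²)²)
1/(g(r(4, -1)) - 885) = 1/(-4*(7 + 6 + 6²)² - 885) = 1/(-4*(7 + 6 + 36)² - 885) = 1/(-4*49² - 885) = 1/(-4*2401 - 885) = 1/(-9604 - 885) = 1/(-10489) = -1/10489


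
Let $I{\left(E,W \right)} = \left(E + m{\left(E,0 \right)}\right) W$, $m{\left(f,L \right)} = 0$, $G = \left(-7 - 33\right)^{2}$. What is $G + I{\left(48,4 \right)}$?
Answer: $1792$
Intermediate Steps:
$G = 1600$ ($G = \left(-40\right)^{2} = 1600$)
$I{\left(E,W \right)} = E W$ ($I{\left(E,W \right)} = \left(E + 0\right) W = E W$)
$G + I{\left(48,4 \right)} = 1600 + 48 \cdot 4 = 1600 + 192 = 1792$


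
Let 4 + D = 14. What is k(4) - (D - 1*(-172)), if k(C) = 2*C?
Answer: -174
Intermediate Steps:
D = 10 (D = -4 + 14 = 10)
k(4) - (D - 1*(-172)) = 2*4 - (10 - 1*(-172)) = 8 - (10 + 172) = 8 - 1*182 = 8 - 182 = -174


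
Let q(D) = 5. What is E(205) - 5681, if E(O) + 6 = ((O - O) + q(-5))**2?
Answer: -5662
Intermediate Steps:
E(O) = 19 (E(O) = -6 + ((O - O) + 5)**2 = -6 + (0 + 5)**2 = -6 + 5**2 = -6 + 25 = 19)
E(205) - 5681 = 19 - 5681 = -5662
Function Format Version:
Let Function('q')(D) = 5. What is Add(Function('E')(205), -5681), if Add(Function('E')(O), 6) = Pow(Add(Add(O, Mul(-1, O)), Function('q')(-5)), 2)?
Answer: -5662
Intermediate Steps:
Function('E')(O) = 19 (Function('E')(O) = Add(-6, Pow(Add(Add(O, Mul(-1, O)), 5), 2)) = Add(-6, Pow(Add(0, 5), 2)) = Add(-6, Pow(5, 2)) = Add(-6, 25) = 19)
Add(Function('E')(205), -5681) = Add(19, -5681) = -5662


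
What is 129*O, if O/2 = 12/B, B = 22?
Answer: 1548/11 ≈ 140.73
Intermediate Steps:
O = 12/11 (O = 2*(12/22) = 2*(12*(1/22)) = 2*(6/11) = 12/11 ≈ 1.0909)
129*O = 129*(12/11) = 1548/11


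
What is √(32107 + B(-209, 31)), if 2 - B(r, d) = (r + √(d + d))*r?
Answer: √(-11572 + 209*√62) ≈ 99.631*I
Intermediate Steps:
B(r, d) = 2 - r*(r + √2*√d) (B(r, d) = 2 - (r + √(d + d))*r = 2 - (r + √(2*d))*r = 2 - (r + √2*√d)*r = 2 - r*(r + √2*√d))
√(32107 + B(-209, 31)) = √(32107 + (2 - 1*(-209)² - 1*(-209)*√2*√31)) = √(32107 + (2 - 1*43681 + 209*√62)) = √(32107 + (2 - 43681 + 209*√62)) = √(32107 + (-43679 + 209*√62)) = √(-11572 + 209*√62)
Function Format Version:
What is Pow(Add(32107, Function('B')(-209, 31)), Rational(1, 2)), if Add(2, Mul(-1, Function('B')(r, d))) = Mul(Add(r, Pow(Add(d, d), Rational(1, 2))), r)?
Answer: Pow(Add(-11572, Mul(209, Pow(62, Rational(1, 2)))), Rational(1, 2)) ≈ Mul(99.631, I)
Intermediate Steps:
Function('B')(r, d) = Add(2, Mul(-1, r, Add(r, Mul(Pow(2, Rational(1, 2)), Pow(d, Rational(1, 2)))))) (Function('B')(r, d) = Add(2, Mul(-1, Mul(Add(r, Pow(Add(d, d), Rational(1, 2))), r))) = Add(2, Mul(-1, Mul(Add(r, Pow(Mul(2, d), Rational(1, 2))), r))) = Add(2, Mul(-1, Mul(Add(r, Mul(Pow(2, Rational(1, 2)), Pow(d, Rational(1, 2)))), r))) = Add(2, Mul(-1, Mul(r, Add(r, Mul(Pow(2, Rational(1, 2)), Pow(d, Rational(1, 2))))))) = Add(2, Mul(-1, r, Add(r, Mul(Pow(2, Rational(1, 2)), Pow(d, Rational(1, 2)))))))
Pow(Add(32107, Function('B')(-209, 31)), Rational(1, 2)) = Pow(Add(32107, Add(2, Mul(-1, Pow(-209, 2)), Mul(-1, -209, Pow(2, Rational(1, 2)), Pow(31, Rational(1, 2))))), Rational(1, 2)) = Pow(Add(32107, Add(2, Mul(-1, 43681), Mul(209, Pow(62, Rational(1, 2))))), Rational(1, 2)) = Pow(Add(32107, Add(2, -43681, Mul(209, Pow(62, Rational(1, 2))))), Rational(1, 2)) = Pow(Add(32107, Add(-43679, Mul(209, Pow(62, Rational(1, 2))))), Rational(1, 2)) = Pow(Add(-11572, Mul(209, Pow(62, Rational(1, 2)))), Rational(1, 2))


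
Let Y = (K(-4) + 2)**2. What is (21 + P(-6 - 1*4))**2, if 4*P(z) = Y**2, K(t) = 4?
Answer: 119025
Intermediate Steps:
Y = 36 (Y = (4 + 2)**2 = 6**2 = 36)
P(z) = 324 (P(z) = (1/4)*36**2 = (1/4)*1296 = 324)
(21 + P(-6 - 1*4))**2 = (21 + 324)**2 = 345**2 = 119025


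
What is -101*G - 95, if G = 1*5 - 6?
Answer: 6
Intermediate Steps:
G = -1 (G = 5 - 6 = -1)
-101*G - 95 = -101*(-1) - 95 = 101 - 95 = 6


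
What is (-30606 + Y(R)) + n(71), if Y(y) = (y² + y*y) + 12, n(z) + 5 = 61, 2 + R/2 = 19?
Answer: -28226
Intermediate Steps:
R = 34 (R = -4 + 2*19 = -4 + 38 = 34)
n(z) = 56 (n(z) = -5 + 61 = 56)
Y(y) = 12 + 2*y² (Y(y) = (y² + y²) + 12 = 2*y² + 12 = 12 + 2*y²)
(-30606 + Y(R)) + n(71) = (-30606 + (12 + 2*34²)) + 56 = (-30606 + (12 + 2*1156)) + 56 = (-30606 + (12 + 2312)) + 56 = (-30606 + 2324) + 56 = -28282 + 56 = -28226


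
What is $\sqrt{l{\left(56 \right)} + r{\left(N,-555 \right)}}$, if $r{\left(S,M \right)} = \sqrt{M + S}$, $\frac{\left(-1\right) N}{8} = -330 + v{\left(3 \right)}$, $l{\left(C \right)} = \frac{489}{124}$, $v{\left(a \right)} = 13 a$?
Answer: $\frac{\sqrt{15159 + 11532 \sqrt{197}}}{62} \approx 6.7861$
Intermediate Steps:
$l{\left(C \right)} = \frac{489}{124}$ ($l{\left(C \right)} = 489 \cdot \frac{1}{124} = \frac{489}{124}$)
$N = 2328$ ($N = - 8 \left(-330 + 13 \cdot 3\right) = - 8 \left(-330 + 39\right) = \left(-8\right) \left(-291\right) = 2328$)
$\sqrt{l{\left(56 \right)} + r{\left(N,-555 \right)}} = \sqrt{\frac{489}{124} + \sqrt{-555 + 2328}} = \sqrt{\frac{489}{124} + \sqrt{1773}} = \sqrt{\frac{489}{124} + 3 \sqrt{197}}$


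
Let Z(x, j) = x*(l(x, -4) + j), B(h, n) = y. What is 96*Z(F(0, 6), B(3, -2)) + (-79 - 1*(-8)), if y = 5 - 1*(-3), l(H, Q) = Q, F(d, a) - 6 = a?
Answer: 4537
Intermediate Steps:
F(d, a) = 6 + a
y = 8 (y = 5 + 3 = 8)
B(h, n) = 8
Z(x, j) = x*(-4 + j)
96*Z(F(0, 6), B(3, -2)) + (-79 - 1*(-8)) = 96*((6 + 6)*(-4 + 8)) + (-79 - 1*(-8)) = 96*(12*4) + (-79 + 8) = 96*48 - 71 = 4608 - 71 = 4537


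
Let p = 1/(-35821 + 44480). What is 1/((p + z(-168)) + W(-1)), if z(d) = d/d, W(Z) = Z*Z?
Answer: 8659/17319 ≈ 0.49997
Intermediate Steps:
W(Z) = Z²
z(d) = 1
p = 1/8659 ≈ 0.00011549
1/((p + z(-168)) + W(-1)) = 1/((1/8659 + 1) + (-1)²) = 1/(8660/8659 + 1) = 1/(17319/8659) = 8659/17319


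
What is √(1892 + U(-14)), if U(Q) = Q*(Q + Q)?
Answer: 2*√571 ≈ 47.791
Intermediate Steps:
U(Q) = 2*Q² (U(Q) = Q*(2*Q) = 2*Q²)
√(1892 + U(-14)) = √(1892 + 2*(-14)²) = √(1892 + 2*196) = √(1892 + 392) = √2284 = 2*√571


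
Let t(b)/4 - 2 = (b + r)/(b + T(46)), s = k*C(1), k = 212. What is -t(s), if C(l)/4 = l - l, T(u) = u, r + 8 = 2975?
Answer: -266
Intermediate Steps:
r = 2967 (r = -8 + 2975 = 2967)
C(l) = 0 (C(l) = 4*(l - l) = 4*0 = 0)
s = 0 (s = 212*0 = 0)
t(b) = 8 + 4*(2967 + b)/(46 + b) (t(b) = 8 + 4*((b + 2967)/(b + 46)) = 8 + 4*((2967 + b)/(46 + b)) = 8 + 4*(2967 + b)/(46 + b))
-t(s) = -4*(3059 + 3*0)/(46 + 0) = -4*(3059 + 0)/46 = -4*3059/46 = -1*266 = -266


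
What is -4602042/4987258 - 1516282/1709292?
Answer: -3857080777255/2131170050334 ≈ -1.8098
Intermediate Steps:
-4602042/4987258 - 1516282/1709292 = -4602042*1/4987258 - 1516282*1/1709292 = -2301021/2493629 - 758141/854646 = -3857080777255/2131170050334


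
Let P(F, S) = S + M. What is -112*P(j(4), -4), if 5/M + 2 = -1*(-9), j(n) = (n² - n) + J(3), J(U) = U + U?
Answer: 368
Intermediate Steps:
J(U) = 2*U
j(n) = 6 + n² - n (j(n) = (n² - n) + 2*3 = (n² - n) + 6 = 6 + n² - n)
M = 5/7 (M = 5/(-2 - 1*(-9)) = 5/(-2 + 9) = 5/7 ≈ 0.71429)
P(F, S) = 5/7 + S (P(F, S) = S + 5/7 = 5/7 + S)
-112*P(j(4), -4) = -112*(5/7 - 4) = -112*(-23/7) = 368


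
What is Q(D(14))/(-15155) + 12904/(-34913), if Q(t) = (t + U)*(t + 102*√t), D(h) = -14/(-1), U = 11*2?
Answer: -30450896/75586645 - 3672*√14/15155 ≈ -1.3095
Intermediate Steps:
U = 22
D(h) = 14 (D(h) = -14*(-1) = 14)
Q(t) = (22 + t)*(t + 102*√t) (Q(t) = (t + 22)*(t + 102*√t) = (22 + t)*(t + 102*√t))
Q(D(14))/(-15155) + 12904/(-34913) = (14² + 22*14 + 102*14^(3/2) + 2244*√14)/(-15155) + 12904/(-34913) = (196 + 308 + 102*(14*√14) + 2244*√14)*(-1/15155) + 12904*(-1/34913) = (196 + 308 + 1428*√14 + 2244*√14)*(-1/15155) - 12904/34913 = (504 + 3672*√14)*(-1/15155) - 12904/34913 = (-72/2165 - 3672*√14/15155) - 12904/34913 = -30450896/75586645 - 3672*√14/15155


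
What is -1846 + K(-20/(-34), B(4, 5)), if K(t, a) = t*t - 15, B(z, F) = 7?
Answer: -537729/289 ≈ -1860.7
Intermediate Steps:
K(t, a) = -15 + t² (K(t, a) = t² - 15 = -15 + t²)
-1846 + K(-20/(-34), B(4, 5)) = -1846 + (-15 + (-20/(-34))²) = -1846 + (-15 + (-20*(-1/34))²) = -1846 + (-15 + (10/17)²) = -1846 + (-15 + 100/289) = -1846 - 4235/289 = -537729/289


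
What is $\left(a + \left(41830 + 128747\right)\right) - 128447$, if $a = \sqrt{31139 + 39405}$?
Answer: $42130 + 4 \sqrt{4409} \approx 42396.0$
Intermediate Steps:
$a = 4 \sqrt{4409}$ ($a = \sqrt{70544} = 4 \sqrt{4409} \approx 265.6$)
$\left(a + \left(41830 + 128747\right)\right) - 128447 = \left(4 \sqrt{4409} + \left(41830 + 128747\right)\right) - 128447 = \left(4 \sqrt{4409} + 170577\right) - 128447 = \left(170577 + 4 \sqrt{4409}\right) - 128447 = 42130 + 4 \sqrt{4409}$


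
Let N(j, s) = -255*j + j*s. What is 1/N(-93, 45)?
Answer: 1/19530 ≈ 5.1203e-5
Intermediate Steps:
1/N(-93, 45) = 1/(-93*(-255 + 45)) = 1/(-93*(-210)) = 1/19530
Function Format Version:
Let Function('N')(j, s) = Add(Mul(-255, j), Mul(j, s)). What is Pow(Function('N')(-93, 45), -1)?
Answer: Rational(1, 19530) ≈ 5.1203e-5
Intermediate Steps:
Pow(Function('N')(-93, 45), -1) = Pow(Mul(-93, Add(-255, 45)), -1) = Pow(Mul(-93, -210), -1) = Pow(19530, -1) = Rational(1, 19530)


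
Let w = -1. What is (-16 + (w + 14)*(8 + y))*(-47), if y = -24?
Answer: 10528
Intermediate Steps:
(-16 + (w + 14)*(8 + y))*(-47) = (-16 + (-1 + 14)*(8 - 24))*(-47) = (-16 + 13*(-16))*(-47) = (-16 - 208)*(-47) = -224*(-47) = 10528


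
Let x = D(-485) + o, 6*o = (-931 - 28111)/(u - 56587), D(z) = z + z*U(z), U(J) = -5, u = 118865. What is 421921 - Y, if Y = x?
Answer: 78466744675/186834 ≈ 4.1998e+5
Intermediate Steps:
D(z) = -4*z (D(z) = z + z*(-5) = z - 5*z = -4*z)
o = -14521/186834 (o = ((-931 - 28111)/(118865 - 56587))/6 = (-29042/62278)/6 = (-29042*1/62278)/6 = (⅙)*(-14521/31139) = -14521/186834 ≈ -0.077721)
x = 362443439/186834 (x = -4*(-485) - 14521/186834 = 1940 - 14521/186834 = 362443439/186834 ≈ 1939.9)
Y = 362443439/186834 ≈ 1939.9
421921 - Y = 421921 - 1*362443439/186834 = 421921 - 362443439/186834 = 78466744675/186834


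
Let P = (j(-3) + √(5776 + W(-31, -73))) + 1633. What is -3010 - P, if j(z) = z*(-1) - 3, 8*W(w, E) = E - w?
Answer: -4643 - √23083/2 ≈ -4719.0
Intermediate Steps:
W(w, E) = -w/8 + E/8 (W(w, E) = (E - w)/8 = -w/8 + E/8)
j(z) = -3 - z (j(z) = -z - 3 = -3 - z)
P = 1633 + √23083/2 (P = ((-3 - 1*(-3)) + √(5776 + (-⅛*(-31) + (⅛)*(-73)))) + 1633 = ((-3 + 3) + √(5776 + (31/8 - 73/8))) + 1633 = (0 + √(5776 - 21/4)) + 1633 = (0 + √(23083/4)) + 1633 = (0 + √23083/2) + 1633 = √23083/2 + 1633 = 1633 + √23083/2 ≈ 1709.0)
-3010 - P = -3010 - (1633 + √23083/2) = -3010 + (-1633 - √23083/2) = -4643 - √23083/2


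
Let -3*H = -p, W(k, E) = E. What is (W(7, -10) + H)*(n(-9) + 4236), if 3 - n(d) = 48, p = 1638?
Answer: 2246376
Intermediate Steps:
n(d) = -45 (n(d) = 3 - 1*48 = 3 - 48 = -45)
H = 546 (H = -(-1)*1638/3 = -⅓*(-1638) = 546)
(W(7, -10) + H)*(n(-9) + 4236) = (-10 + 546)*(-45 + 4236) = 536*4191 = 2246376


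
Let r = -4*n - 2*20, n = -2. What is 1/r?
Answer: -1/32 ≈ -0.031250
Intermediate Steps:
r = -32 (r = -4*(-2) - 2*20 = 8 - 40 = -32)
1/r = 1/(-32) = -1/32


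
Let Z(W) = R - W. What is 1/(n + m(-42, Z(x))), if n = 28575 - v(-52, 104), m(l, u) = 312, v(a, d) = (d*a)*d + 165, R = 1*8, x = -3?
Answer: 1/591154 ≈ 1.6916e-6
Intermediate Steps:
R = 8
v(a, d) = 165 + a*d² (v(a, d) = (a*d)*d + 165 = a*d² + 165 = 165 + a*d²)
Z(W) = 8 - W
n = 590842 (n = 28575 - (165 - 52*104²) = 28575 - (165 - 52*10816) = 28575 - (165 - 562432) = 28575 - 1*(-562267) = 28575 + 562267 = 590842)
1/(n + m(-42, Z(x))) = 1/(590842 + 312) = 1/591154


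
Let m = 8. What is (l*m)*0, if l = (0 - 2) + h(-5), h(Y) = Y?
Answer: 0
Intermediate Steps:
l = -7 (l = (0 - 2) - 5 = -2 - 5 = -7)
(l*m)*0 = -7*8*0 = -56*0 = 0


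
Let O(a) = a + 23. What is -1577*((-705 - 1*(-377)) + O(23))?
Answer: 444714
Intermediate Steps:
O(a) = 23 + a
-1577*((-705 - 1*(-377)) + O(23)) = -1577*((-705 - 1*(-377)) + (23 + 23)) = -1577*((-705 + 377) + 46) = -1577*(-328 + 46) = -1577*(-282) = 444714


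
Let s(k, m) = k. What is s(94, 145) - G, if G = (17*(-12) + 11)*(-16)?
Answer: -2994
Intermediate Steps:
G = 3088 (G = (-204 + 11)*(-16) = -193*(-16) = 3088)
s(94, 145) - G = 94 - 1*3088 = 94 - 3088 = -2994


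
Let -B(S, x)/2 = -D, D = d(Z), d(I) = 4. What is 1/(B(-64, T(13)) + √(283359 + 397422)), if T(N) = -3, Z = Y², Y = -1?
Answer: -8/680717 + √680781/680717 ≈ 0.0012003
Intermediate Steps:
Z = 1 (Z = (-1)² = 1)
D = 4
B(S, x) = 8 (B(S, x) = -(-2)*4 = -2*(-4) = 8)
1/(B(-64, T(13)) + √(283359 + 397422)) = 1/(8 + √(283359 + 397422)) = 1/(8 + √680781)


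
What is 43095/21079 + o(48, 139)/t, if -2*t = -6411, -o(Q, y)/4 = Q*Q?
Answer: -37415361/45045823 ≈ -0.83061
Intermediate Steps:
o(Q, y) = -4*Q² (o(Q, y) = -4*Q*Q = -4*Q²)
t = 6411/2 (t = -½*(-6411) = 6411/2 ≈ 3205.5)
43095/21079 + o(48, 139)/t = 43095/21079 + (-4*48²)/(6411/2) = 43095*(1/21079) - 4*2304*(2/6411) = 43095/21079 - 9216*2/6411 = 43095/21079 - 6144/2137 = -37415361/45045823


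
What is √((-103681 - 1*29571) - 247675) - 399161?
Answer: -399161 + I*√380927 ≈ -3.9916e+5 + 617.19*I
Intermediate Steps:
√((-103681 - 1*29571) - 247675) - 399161 = √((-103681 - 29571) - 247675) - 399161 = √(-133252 - 247675) - 399161 = √(-380927) - 399161 = I*√380927 - 399161 = -399161 + I*√380927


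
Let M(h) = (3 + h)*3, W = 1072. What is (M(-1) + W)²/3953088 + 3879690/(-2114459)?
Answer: -3219894252541/2089660624848 ≈ -1.5409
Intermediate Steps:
M(h) = 9 + 3*h
(M(-1) + W)²/3953088 + 3879690/(-2114459) = ((9 + 3*(-1)) + 1072)²/3953088 + 3879690/(-2114459) = ((9 - 3) + 1072)²*(1/3953088) + 3879690*(-1/2114459) = (6 + 1072)²*(1/3953088) - 3879690/2114459 = 1078²*(1/3953088) - 3879690/2114459 = 1162084*(1/3953088) - 3879690/2114459 = 290521/988272 - 3879690/2114459 = -3219894252541/2089660624848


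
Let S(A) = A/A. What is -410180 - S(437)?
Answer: -410181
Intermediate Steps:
S(A) = 1
-410180 - S(437) = -410180 - 1*1 = -410180 - 1 = -410181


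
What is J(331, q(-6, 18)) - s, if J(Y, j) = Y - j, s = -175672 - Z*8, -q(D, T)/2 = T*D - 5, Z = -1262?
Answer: 165681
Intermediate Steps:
q(D, T) = 10 - 2*D*T (q(D, T) = -2*(T*D - 5) = -2*(D*T - 5) = -2*(-5 + D*T) = 10 - 2*D*T)
s = -165576 (s = -175672 - (-1262)*8 = -175672 - 1*(-10096) = -175672 + 10096 = -165576)
J(331, q(-6, 18)) - s = (331 - (10 - 2*(-6)*18)) - 1*(-165576) = (331 - (10 + 216)) + 165576 = (331 - 1*226) + 165576 = (331 - 226) + 165576 = 105 + 165576 = 165681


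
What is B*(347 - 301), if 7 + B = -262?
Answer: -12374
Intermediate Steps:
B = -269 (B = -7 - 262 = -269)
B*(347 - 301) = -269*(347 - 301) = -269*46 = -12374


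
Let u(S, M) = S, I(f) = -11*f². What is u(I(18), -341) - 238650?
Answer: -242214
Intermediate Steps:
u(I(18), -341) - 238650 = -11*18² - 238650 = -11*324 - 238650 = -3564 - 238650 = -242214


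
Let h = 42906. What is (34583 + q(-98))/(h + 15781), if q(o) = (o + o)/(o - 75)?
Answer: 5983055/10152851 ≈ 0.58930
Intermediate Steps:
q(o) = 2*o/(-75 + o) (q(o) = (2*o)/(-75 + o) = 2*o/(-75 + o))
(34583 + q(-98))/(h + 15781) = (34583 + 2*(-98)/(-75 - 98))/(42906 + 15781) = (34583 + 2*(-98)/(-173))/58687 = (34583 + 2*(-98)*(-1/173))*(1/58687) = (34583 + 196/173)*(1/58687) = (5983055/173)*(1/58687) = 5983055/10152851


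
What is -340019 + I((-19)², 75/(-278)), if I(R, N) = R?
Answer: -339658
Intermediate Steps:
-340019 + I((-19)², 75/(-278)) = -340019 + (-19)² = -340019 + 361 = -339658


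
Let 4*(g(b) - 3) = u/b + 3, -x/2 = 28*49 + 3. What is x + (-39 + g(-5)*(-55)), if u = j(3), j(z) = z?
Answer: -2987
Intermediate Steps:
u = 3
x = -2750 (x = -2*(28*49 + 3) = -2*(1372 + 3) = -2*1375 = -2750)
g(b) = 15/4 + 3/(4*b) (g(b) = 3 + (3/b + 3)/4 = 3 + (3 + 3/b)/4 = 3 + (¾ + 3/(4*b)) = 15/4 + 3/(4*b))
x + (-39 + g(-5)*(-55)) = -2750 + (-39 + ((¾)*(1 + 5*(-5))/(-5))*(-55)) = -2750 + (-39 + ((¾)*(-⅕)*(1 - 25))*(-55)) = -2750 + (-39 + ((¾)*(-⅕)*(-24))*(-55)) = -2750 + (-39 + (18/5)*(-55)) = -2750 + (-39 - 198) = -2750 - 237 = -2987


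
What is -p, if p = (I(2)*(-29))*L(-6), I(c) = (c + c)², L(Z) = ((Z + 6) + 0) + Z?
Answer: -2784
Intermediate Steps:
L(Z) = 6 + 2*Z (L(Z) = ((6 + Z) + 0) + Z = (6 + Z) + Z = 6 + 2*Z)
I(c) = 4*c² (I(c) = (2*c)² = 4*c²)
p = 2784 (p = ((4*2²)*(-29))*(6 + 2*(-6)) = ((4*4)*(-29))*(6 - 12) = (16*(-29))*(-6) = -464*(-6) = 2784)
-p = -1*2784 = -2784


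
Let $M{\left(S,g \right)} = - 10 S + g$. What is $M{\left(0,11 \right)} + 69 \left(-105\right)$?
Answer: $-7234$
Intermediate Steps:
$M{\left(S,g \right)} = g - 10 S$
$M{\left(0,11 \right)} + 69 \left(-105\right) = \left(11 - 0\right) + 69 \left(-105\right) = \left(11 + 0\right) - 7245 = 11 - 7245 = -7234$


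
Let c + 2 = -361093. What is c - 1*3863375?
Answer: -4224470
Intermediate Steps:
c = -361095 (c = -2 - 361093 = -361095)
c - 1*3863375 = -361095 - 1*3863375 = -361095 - 3863375 = -4224470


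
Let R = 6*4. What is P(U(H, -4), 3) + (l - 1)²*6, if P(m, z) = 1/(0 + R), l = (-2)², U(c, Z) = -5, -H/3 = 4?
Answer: 1297/24 ≈ 54.042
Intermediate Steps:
R = 24
H = -12 (H = -3*4 = -12)
l = 4
P(m, z) = 1/24 (P(m, z) = 1/(0 + 24) = 1/24)
P(U(H, -4), 3) + (l - 1)²*6 = 1/24 + (4 - 1)²*6 = 1/24 + 3²*6 = 1/24 + 9*6 = 1/24 + 54 = 1297/24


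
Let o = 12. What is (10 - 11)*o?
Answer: -12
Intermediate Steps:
(10 - 11)*o = (10 - 11)*12 = -1*12 = -12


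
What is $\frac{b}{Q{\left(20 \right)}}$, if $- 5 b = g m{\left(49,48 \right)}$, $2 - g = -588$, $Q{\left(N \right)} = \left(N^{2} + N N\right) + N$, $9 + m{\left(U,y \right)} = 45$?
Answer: $- \frac{1062}{205} \approx -5.1805$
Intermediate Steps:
$m{\left(U,y \right)} = 36$ ($m{\left(U,y \right)} = -9 + 45 = 36$)
$Q{\left(N \right)} = N + 2 N^{2}$ ($Q{\left(N \right)} = \left(N^{2} + N^{2}\right) + N = 2 N^{2} + N = N + 2 N^{2}$)
$g = 590$ ($g = 2 - -588 = 2 + 588 = 590$)
$b = -4248$ ($b = - \frac{590 \cdot 36}{5} = \left(- \frac{1}{5}\right) 21240 = -4248$)
$\frac{b}{Q{\left(20 \right)}} = - \frac{4248}{20 \left(1 + 2 \cdot 20\right)} = - \frac{4248}{20 \left(1 + 40\right)} = - \frac{4248}{20 \cdot 41} = - \frac{4248}{820} = \left(-4248\right) \frac{1}{820} = - \frac{1062}{205}$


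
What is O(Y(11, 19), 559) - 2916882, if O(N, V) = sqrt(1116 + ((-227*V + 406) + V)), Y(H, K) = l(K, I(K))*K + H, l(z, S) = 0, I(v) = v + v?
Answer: -2916882 + 6*I*sqrt(3467) ≈ -2.9169e+6 + 353.29*I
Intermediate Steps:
I(v) = 2*v
Y(H, K) = H (Y(H, K) = 0*K + H = 0 + H = H)
O(N, V) = sqrt(1522 - 226*V) (O(N, V) = sqrt(1116 + ((406 - 227*V) + V)) = sqrt(1116 + (406 - 226*V)) = sqrt(1522 - 226*V))
O(Y(11, 19), 559) - 2916882 = sqrt(1522 - 226*559) - 2916882 = sqrt(1522 - 126334) - 2916882 = sqrt(-124812) - 2916882 = 6*I*sqrt(3467) - 2916882 = -2916882 + 6*I*sqrt(3467)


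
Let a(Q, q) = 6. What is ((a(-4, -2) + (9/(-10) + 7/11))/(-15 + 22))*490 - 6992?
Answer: -72495/11 ≈ -6590.5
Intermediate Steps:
((a(-4, -2) + (9/(-10) + 7/11))/(-15 + 22))*490 - 6992 = ((6 + (9/(-10) + 7/11))/(-15 + 22))*490 - 6992 = ((6 + (9*(-⅒) + 7*(1/11)))/7)*490 - 6992 = ((6 + (-9/10 + 7/11))*(⅐))*490 - 6992 = ((6 - 29/110)*(⅐))*490 - 6992 = ((631/110)*(⅐))*490 - 6992 = (631/770)*490 - 6992 = 4417/11 - 6992 = -72495/11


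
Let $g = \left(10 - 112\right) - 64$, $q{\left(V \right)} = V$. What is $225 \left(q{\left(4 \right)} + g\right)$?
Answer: $-36450$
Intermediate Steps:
$g = -166$ ($g = -102 - 64 = -166$)
$225 \left(q{\left(4 \right)} + g\right) = 225 \left(4 - 166\right) = 225 \left(-162\right) = -36450$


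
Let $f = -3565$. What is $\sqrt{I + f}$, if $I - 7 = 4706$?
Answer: $2 \sqrt{287} \approx 33.882$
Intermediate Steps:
$I = 4713$ ($I = 7 + 4706 = 4713$)
$\sqrt{I + f} = \sqrt{4713 - 3565} = \sqrt{1148} = 2 \sqrt{287}$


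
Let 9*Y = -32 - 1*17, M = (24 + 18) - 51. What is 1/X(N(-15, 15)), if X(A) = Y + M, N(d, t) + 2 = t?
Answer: -9/130 ≈ -0.069231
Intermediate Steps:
N(d, t) = -2 + t
M = -9 (M = 42 - 51 = -9)
Y = -49/9 (Y = (-32 - 1*17)/9 = (-32 - 17)/9 = (⅑)*(-49) = -49/9 ≈ -5.4444)
X(A) = -130/9 (X(A) = -49/9 - 9 = -130/9)
1/X(N(-15, 15)) = 1/(-130/9) = -9/130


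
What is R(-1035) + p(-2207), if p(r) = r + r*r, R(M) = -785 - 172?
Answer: 4867685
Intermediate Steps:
R(M) = -957
p(r) = r + r²
R(-1035) + p(-2207) = -957 - 2207*(1 - 2207) = -957 - 2207*(-2206) = -957 + 4868642 = 4867685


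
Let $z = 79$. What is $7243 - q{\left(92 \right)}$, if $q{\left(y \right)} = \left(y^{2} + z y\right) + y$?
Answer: $-8581$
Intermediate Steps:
$q{\left(y \right)} = y^{2} + 80 y$ ($q{\left(y \right)} = \left(y^{2} + 79 y\right) + y = y^{2} + 80 y$)
$7243 - q{\left(92 \right)} = 7243 - 92 \left(80 + 92\right) = 7243 - 92 \cdot 172 = 7243 - 15824 = -8581$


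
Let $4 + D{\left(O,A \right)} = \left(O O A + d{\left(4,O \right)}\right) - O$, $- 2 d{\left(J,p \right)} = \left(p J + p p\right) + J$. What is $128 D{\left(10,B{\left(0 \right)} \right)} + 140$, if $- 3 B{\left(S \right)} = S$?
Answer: $-10868$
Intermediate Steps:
$B{\left(S \right)} = - \frac{S}{3}$
$d{\left(J,p \right)} = - \frac{J}{2} - \frac{p^{2}}{2} - \frac{J p}{2}$ ($d{\left(J,p \right)} = - \frac{\left(p J + p p\right) + J}{2} = - \frac{\left(J p + p^{2}\right) + J}{2} = - \frac{\left(p^{2} + J p\right) + J}{2} = - \frac{J + p^{2} + J p}{2} = - \frac{J}{2} - \frac{p^{2}}{2} - \frac{J p}{2}$)
$D{\left(O,A \right)} = -6 - 3 O - \frac{O^{2}}{2} + A O^{2}$ ($D{\left(O,A \right)} = -4 - \left(2 + \frac{O^{2}}{2} + 3 O - O O A\right) = -4 - \left(2 + \frac{O^{2}}{2} + 3 O - O^{2} A\right) = -4 - \left(2 + \frac{O^{2}}{2} + 3 O - A O^{2}\right) = -6 - 3 O - \frac{O^{2}}{2} + A O^{2}$)
$128 D{\left(10,B{\left(0 \right)} \right)} + 140 = 128 \left(-6 - 30 - \frac{10^{2}}{2} + \left(- \frac{1}{3}\right) 0 \cdot 10^{2}\right) + 140 = 128 \left(-6 - 30 - 50 + 0 \cdot 100\right) + 140 = 128 \left(-6 - 30 - 50 + 0\right) + 140 = 128 \left(-86\right) + 140 = -11008 + 140 = -10868$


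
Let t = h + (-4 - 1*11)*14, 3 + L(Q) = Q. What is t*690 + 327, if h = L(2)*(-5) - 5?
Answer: -144573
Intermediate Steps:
L(Q) = -3 + Q
h = 0 (h = (-3 + 2)*(-5) - 5 = -1*(-5) - 5 = 5 - 5 = 0)
t = -210 (t = 0 + (-4 - 1*11)*14 = 0 + (-4 - 11)*14 = 0 - 15*14 = 0 - 210 = -210)
t*690 + 327 = -210*690 + 327 = -144900 + 327 = -144573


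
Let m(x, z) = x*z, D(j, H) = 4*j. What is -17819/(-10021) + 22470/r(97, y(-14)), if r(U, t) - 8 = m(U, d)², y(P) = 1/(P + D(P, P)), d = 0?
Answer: 112657211/40084 ≈ 2810.5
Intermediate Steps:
y(P) = 1/(5*P) (y(P) = 1/(P + 4*P) = 1/(5*P))
r(U, t) = 8 (r(U, t) = 8 + (U*0)² = 8 + 0² = 8 + 0 = 8)
-17819/(-10021) + 22470/r(97, y(-14)) = -17819/(-10021) + 22470/8 = -17819*(-1/10021) + 22470*(⅛) = 17819/10021 + 11235/4 = 112657211/40084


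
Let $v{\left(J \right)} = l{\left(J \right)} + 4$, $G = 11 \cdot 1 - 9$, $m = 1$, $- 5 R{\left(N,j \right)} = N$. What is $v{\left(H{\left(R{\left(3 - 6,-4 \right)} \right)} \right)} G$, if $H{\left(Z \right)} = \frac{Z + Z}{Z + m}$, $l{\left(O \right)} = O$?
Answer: $\frac{19}{2} \approx 9.5$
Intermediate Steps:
$R{\left(N,j \right)} = - \frac{N}{5}$
$H{\left(Z \right)} = \frac{2 Z}{1 + Z}$ ($H{\left(Z \right)} = \frac{Z + Z}{Z + 1} = \frac{2 Z}{1 + Z}$)
$G = 2$ ($G = 11 - 9 = 2$)
$v{\left(J \right)} = 4 + J$ ($v{\left(J \right)} = J + 4 = 4 + J$)
$v{\left(H{\left(R{\left(3 - 6,-4 \right)} \right)} \right)} G = \left(4 + \frac{2 \left(- \frac{3 - 6}{5}\right)}{1 - \frac{3 - 6}{5}}\right) 2 = \left(4 + \frac{2 \left(\left(- \frac{1}{5}\right) \left(-3\right)\right)}{1 - - \frac{3}{5}}\right) 2 = \left(4 + 2 \cdot \frac{3}{5} \frac{1}{1 + \frac{3}{5}}\right) 2 = \left(4 + 2 \cdot \frac{3}{5} \frac{1}{\frac{8}{5}}\right) 2 = \left(4 + 2 \cdot \frac{3}{5} \cdot \frac{5}{8}\right) 2 = \left(4 + \frac{3}{4}\right) 2 = \frac{19}{4} \cdot 2 = \frac{19}{2}$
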